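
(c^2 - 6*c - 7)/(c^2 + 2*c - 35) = (c^2 - 6*c - 7)/(c^2 + 2*c - 35)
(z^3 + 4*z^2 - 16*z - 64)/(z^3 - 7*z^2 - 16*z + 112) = (z + 4)/(z - 7)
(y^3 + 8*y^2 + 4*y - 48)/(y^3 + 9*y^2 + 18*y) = (y^2 + 2*y - 8)/(y*(y + 3))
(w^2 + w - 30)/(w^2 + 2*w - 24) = (w - 5)/(w - 4)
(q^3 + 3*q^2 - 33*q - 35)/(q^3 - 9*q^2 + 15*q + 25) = (q + 7)/(q - 5)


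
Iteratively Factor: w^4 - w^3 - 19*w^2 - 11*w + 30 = (w - 5)*(w^3 + 4*w^2 + w - 6) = (w - 5)*(w + 3)*(w^2 + w - 2) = (w - 5)*(w + 2)*(w + 3)*(w - 1)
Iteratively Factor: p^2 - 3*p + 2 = (p - 2)*(p - 1)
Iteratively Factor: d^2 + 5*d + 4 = (d + 1)*(d + 4)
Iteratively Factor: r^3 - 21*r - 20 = (r + 1)*(r^2 - r - 20) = (r - 5)*(r + 1)*(r + 4)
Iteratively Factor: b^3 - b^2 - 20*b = (b + 4)*(b^2 - 5*b) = (b - 5)*(b + 4)*(b)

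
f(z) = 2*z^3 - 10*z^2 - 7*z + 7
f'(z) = 6*z^2 - 20*z - 7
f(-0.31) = 8.15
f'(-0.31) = -0.22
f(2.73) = -45.95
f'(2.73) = -16.88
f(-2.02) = -36.15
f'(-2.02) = 57.88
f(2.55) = -42.71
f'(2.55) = -18.98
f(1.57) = -20.90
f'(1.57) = -23.61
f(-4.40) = -326.17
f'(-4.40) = 197.16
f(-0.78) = 5.43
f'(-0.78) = 12.25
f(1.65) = -22.79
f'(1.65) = -23.66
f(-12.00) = -4805.00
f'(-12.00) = 1097.00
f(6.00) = 37.00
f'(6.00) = 89.00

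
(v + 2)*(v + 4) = v^2 + 6*v + 8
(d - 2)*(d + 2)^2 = d^3 + 2*d^2 - 4*d - 8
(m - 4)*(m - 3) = m^2 - 7*m + 12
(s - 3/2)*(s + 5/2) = s^2 + s - 15/4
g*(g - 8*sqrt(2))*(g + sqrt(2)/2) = g^3 - 15*sqrt(2)*g^2/2 - 8*g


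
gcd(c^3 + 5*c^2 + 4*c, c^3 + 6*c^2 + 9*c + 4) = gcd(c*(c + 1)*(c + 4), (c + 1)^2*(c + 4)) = c^2 + 5*c + 4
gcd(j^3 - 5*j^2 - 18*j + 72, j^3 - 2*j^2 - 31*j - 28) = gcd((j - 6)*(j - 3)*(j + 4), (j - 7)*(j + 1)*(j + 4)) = j + 4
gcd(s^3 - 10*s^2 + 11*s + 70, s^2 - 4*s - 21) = s - 7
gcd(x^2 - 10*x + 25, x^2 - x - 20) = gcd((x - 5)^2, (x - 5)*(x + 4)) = x - 5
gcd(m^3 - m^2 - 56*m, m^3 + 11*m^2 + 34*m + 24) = 1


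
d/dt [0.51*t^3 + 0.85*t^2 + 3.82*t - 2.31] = 1.53*t^2 + 1.7*t + 3.82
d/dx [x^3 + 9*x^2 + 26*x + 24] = 3*x^2 + 18*x + 26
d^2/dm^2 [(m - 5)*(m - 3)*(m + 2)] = 6*m - 12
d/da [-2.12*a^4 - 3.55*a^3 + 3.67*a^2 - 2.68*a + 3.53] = -8.48*a^3 - 10.65*a^2 + 7.34*a - 2.68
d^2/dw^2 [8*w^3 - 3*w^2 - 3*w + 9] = 48*w - 6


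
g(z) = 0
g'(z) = 0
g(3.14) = 0.00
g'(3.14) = 0.00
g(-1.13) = 0.00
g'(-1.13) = 0.00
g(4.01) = 0.00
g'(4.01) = 0.00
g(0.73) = 0.00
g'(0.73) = 0.00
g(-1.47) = 0.00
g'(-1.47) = 0.00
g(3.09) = 0.00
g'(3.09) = 0.00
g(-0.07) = 0.00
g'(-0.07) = 0.00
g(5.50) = 0.00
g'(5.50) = 0.00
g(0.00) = 0.00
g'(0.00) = 0.00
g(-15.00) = 0.00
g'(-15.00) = 0.00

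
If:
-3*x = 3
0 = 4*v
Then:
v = 0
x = -1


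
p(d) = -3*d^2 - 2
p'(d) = -6*d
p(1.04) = -5.24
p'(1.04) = -6.24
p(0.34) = -2.35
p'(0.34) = -2.04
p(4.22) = -55.43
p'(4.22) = -25.32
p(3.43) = -37.29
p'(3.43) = -20.58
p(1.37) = -7.63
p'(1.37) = -8.22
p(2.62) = -22.59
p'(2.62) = -15.72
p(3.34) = -35.47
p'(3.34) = -20.04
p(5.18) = -82.50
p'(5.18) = -31.08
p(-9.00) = -245.00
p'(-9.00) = 54.00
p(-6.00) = -110.00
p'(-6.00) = 36.00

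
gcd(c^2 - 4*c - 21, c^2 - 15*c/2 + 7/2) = c - 7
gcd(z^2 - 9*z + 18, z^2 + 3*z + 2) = 1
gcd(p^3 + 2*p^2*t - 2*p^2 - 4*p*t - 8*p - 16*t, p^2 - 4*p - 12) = p + 2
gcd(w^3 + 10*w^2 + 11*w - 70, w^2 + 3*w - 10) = w^2 + 3*w - 10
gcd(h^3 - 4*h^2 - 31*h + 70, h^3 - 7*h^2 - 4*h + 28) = h^2 - 9*h + 14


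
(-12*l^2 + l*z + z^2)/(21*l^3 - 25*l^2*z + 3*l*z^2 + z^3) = (4*l + z)/(-7*l^2 + 6*l*z + z^2)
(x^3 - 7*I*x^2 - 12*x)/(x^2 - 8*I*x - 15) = x*(x - 4*I)/(x - 5*I)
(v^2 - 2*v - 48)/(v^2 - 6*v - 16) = (v + 6)/(v + 2)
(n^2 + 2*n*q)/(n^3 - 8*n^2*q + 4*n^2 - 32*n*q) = (n + 2*q)/(n^2 - 8*n*q + 4*n - 32*q)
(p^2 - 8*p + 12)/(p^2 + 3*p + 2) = (p^2 - 8*p + 12)/(p^2 + 3*p + 2)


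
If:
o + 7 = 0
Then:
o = -7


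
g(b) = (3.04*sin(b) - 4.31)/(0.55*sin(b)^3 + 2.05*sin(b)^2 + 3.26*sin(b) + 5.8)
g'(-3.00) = -1.00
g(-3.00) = -0.88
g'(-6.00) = 0.74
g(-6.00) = -0.50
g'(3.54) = -1.00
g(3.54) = -1.14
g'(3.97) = -0.75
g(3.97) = -1.53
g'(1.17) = 0.15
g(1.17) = -0.14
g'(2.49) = -0.45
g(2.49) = -0.29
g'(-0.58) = 0.93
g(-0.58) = -1.32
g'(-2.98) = -1.00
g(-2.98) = -0.90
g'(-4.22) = -0.19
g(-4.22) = -0.15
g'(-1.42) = 0.17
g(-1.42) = -1.81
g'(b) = (3.04*sin(b) - 4.31)*(-1.65*sin(b)^2*cos(b) - 4.1*sin(b)*cos(b) - 3.26*cos(b))/(0.55*sin(b)^3 + 2.05*sin(b)^2 + 3.26*sin(b) + 5.8)^2 + 3.04*cos(b)/(0.55*sin(b)^3 + 2.05*sin(b)^2 + 3.26*sin(b) + 5.8)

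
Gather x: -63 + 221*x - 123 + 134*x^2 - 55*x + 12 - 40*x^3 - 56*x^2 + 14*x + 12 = -40*x^3 + 78*x^2 + 180*x - 162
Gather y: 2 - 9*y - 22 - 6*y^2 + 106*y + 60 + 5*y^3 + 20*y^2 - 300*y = 5*y^3 + 14*y^2 - 203*y + 40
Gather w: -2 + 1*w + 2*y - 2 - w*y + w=w*(2 - y) + 2*y - 4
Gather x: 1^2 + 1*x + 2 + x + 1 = 2*x + 4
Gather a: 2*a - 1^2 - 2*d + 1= 2*a - 2*d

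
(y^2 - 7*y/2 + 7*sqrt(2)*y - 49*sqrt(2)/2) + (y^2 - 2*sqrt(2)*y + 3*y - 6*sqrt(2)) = 2*y^2 - y/2 + 5*sqrt(2)*y - 61*sqrt(2)/2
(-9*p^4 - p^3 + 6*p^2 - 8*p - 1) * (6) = -54*p^4 - 6*p^3 + 36*p^2 - 48*p - 6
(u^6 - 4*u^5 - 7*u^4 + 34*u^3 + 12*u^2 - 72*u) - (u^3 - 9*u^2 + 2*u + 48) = u^6 - 4*u^5 - 7*u^4 + 33*u^3 + 21*u^2 - 74*u - 48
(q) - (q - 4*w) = 4*w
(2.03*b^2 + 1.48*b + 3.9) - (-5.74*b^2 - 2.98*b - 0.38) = 7.77*b^2 + 4.46*b + 4.28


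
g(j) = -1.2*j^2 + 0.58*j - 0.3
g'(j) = 0.58 - 2.4*j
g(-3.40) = -16.14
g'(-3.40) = 8.74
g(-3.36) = -15.80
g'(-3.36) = 8.64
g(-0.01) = -0.31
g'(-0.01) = 0.60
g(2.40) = -5.82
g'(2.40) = -5.18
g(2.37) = -5.67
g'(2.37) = -5.11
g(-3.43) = -16.41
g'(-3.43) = 8.81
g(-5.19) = -35.63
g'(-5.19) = 13.04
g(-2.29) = -7.92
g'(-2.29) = 6.08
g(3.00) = -9.36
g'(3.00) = -6.62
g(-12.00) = -180.06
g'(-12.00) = 29.38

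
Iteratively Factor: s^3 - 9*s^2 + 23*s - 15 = (s - 3)*(s^2 - 6*s + 5) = (s - 3)*(s - 1)*(s - 5)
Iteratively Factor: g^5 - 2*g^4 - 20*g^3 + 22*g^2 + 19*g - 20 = (g - 5)*(g^4 + 3*g^3 - 5*g^2 - 3*g + 4) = (g - 5)*(g - 1)*(g^3 + 4*g^2 - g - 4) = (g - 5)*(g - 1)*(g + 4)*(g^2 - 1) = (g - 5)*(g - 1)^2*(g + 4)*(g + 1)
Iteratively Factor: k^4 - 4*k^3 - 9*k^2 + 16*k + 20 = (k - 5)*(k^3 + k^2 - 4*k - 4) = (k - 5)*(k - 2)*(k^2 + 3*k + 2) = (k - 5)*(k - 2)*(k + 2)*(k + 1)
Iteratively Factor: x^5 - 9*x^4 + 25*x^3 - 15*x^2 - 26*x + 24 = (x - 1)*(x^4 - 8*x^3 + 17*x^2 + 2*x - 24) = (x - 3)*(x - 1)*(x^3 - 5*x^2 + 2*x + 8) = (x - 3)*(x - 1)*(x + 1)*(x^2 - 6*x + 8) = (x - 4)*(x - 3)*(x - 1)*(x + 1)*(x - 2)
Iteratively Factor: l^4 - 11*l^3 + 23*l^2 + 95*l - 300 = (l + 3)*(l^3 - 14*l^2 + 65*l - 100) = (l - 4)*(l + 3)*(l^2 - 10*l + 25) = (l - 5)*(l - 4)*(l + 3)*(l - 5)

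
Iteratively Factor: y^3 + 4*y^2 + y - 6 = (y + 2)*(y^2 + 2*y - 3) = (y + 2)*(y + 3)*(y - 1)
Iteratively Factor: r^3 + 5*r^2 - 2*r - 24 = (r + 4)*(r^2 + r - 6) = (r - 2)*(r + 4)*(r + 3)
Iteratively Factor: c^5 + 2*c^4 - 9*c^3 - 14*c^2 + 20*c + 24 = (c - 2)*(c^4 + 4*c^3 - c^2 - 16*c - 12) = (c - 2)*(c + 1)*(c^3 + 3*c^2 - 4*c - 12) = (c - 2)*(c + 1)*(c + 2)*(c^2 + c - 6) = (c - 2)^2*(c + 1)*(c + 2)*(c + 3)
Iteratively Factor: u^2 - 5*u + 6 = (u - 3)*(u - 2)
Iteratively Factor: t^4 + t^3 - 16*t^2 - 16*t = (t + 4)*(t^3 - 3*t^2 - 4*t) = (t + 1)*(t + 4)*(t^2 - 4*t) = (t - 4)*(t + 1)*(t + 4)*(t)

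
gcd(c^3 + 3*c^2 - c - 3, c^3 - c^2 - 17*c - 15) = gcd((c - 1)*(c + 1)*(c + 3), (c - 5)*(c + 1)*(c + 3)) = c^2 + 4*c + 3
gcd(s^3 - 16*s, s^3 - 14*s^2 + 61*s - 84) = s - 4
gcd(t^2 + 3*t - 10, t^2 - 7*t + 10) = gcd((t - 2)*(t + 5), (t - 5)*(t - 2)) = t - 2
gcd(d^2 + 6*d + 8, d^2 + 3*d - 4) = d + 4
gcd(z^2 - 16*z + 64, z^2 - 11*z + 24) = z - 8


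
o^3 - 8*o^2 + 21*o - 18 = (o - 3)^2*(o - 2)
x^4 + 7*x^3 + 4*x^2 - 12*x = x*(x - 1)*(x + 2)*(x + 6)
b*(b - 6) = b^2 - 6*b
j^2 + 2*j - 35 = (j - 5)*(j + 7)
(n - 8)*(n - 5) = n^2 - 13*n + 40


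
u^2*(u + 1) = u^3 + u^2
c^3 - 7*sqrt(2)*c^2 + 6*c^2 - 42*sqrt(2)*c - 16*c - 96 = (c + 6)*(c - 8*sqrt(2))*(c + sqrt(2))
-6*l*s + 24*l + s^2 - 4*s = (-6*l + s)*(s - 4)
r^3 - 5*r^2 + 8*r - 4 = (r - 2)^2*(r - 1)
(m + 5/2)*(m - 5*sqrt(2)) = m^2 - 5*sqrt(2)*m + 5*m/2 - 25*sqrt(2)/2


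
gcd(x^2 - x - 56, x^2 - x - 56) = x^2 - x - 56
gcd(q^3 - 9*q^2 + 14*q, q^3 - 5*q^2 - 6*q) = q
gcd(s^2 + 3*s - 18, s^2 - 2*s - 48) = s + 6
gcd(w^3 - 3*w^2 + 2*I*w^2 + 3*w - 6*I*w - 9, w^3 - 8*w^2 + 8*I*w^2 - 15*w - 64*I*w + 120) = w + 3*I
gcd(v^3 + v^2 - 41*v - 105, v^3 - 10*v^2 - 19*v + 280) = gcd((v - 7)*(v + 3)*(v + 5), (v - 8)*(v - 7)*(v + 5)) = v^2 - 2*v - 35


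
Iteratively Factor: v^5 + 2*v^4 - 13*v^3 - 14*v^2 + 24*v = (v)*(v^4 + 2*v^3 - 13*v^2 - 14*v + 24) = v*(v + 2)*(v^3 - 13*v + 12) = v*(v - 3)*(v + 2)*(v^2 + 3*v - 4) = v*(v - 3)*(v + 2)*(v + 4)*(v - 1)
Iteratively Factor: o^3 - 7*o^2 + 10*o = (o - 5)*(o^2 - 2*o) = o*(o - 5)*(o - 2)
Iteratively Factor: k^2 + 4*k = (k)*(k + 4)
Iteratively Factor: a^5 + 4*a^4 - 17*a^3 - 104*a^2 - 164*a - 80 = (a - 5)*(a^4 + 9*a^3 + 28*a^2 + 36*a + 16) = (a - 5)*(a + 1)*(a^3 + 8*a^2 + 20*a + 16) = (a - 5)*(a + 1)*(a + 4)*(a^2 + 4*a + 4) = (a - 5)*(a + 1)*(a + 2)*(a + 4)*(a + 2)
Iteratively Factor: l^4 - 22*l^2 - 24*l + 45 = (l + 3)*(l^3 - 3*l^2 - 13*l + 15) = (l - 5)*(l + 3)*(l^2 + 2*l - 3) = (l - 5)*(l + 3)^2*(l - 1)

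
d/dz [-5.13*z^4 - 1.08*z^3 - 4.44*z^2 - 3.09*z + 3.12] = -20.52*z^3 - 3.24*z^2 - 8.88*z - 3.09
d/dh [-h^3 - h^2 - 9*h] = -3*h^2 - 2*h - 9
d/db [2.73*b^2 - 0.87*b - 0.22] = 5.46*b - 0.87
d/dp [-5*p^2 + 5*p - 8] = 5 - 10*p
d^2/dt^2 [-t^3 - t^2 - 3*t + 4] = -6*t - 2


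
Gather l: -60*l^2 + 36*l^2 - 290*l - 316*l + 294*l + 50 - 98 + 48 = -24*l^2 - 312*l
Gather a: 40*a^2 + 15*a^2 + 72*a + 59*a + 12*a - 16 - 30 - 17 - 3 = 55*a^2 + 143*a - 66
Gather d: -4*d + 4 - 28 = -4*d - 24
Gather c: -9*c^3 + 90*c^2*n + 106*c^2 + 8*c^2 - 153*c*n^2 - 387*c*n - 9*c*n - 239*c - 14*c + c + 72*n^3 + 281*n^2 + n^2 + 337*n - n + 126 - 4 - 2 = -9*c^3 + c^2*(90*n + 114) + c*(-153*n^2 - 396*n - 252) + 72*n^3 + 282*n^2 + 336*n + 120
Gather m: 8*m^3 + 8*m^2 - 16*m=8*m^3 + 8*m^2 - 16*m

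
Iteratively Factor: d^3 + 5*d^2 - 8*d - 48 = (d - 3)*(d^2 + 8*d + 16) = (d - 3)*(d + 4)*(d + 4)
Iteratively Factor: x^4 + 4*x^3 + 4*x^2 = (x)*(x^3 + 4*x^2 + 4*x) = x^2*(x^2 + 4*x + 4) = x^2*(x + 2)*(x + 2)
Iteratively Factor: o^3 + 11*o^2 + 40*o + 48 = (o + 3)*(o^2 + 8*o + 16) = (o + 3)*(o + 4)*(o + 4)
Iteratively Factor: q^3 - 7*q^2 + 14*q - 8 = (q - 4)*(q^2 - 3*q + 2) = (q - 4)*(q - 1)*(q - 2)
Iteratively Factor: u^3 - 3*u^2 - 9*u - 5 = (u - 5)*(u^2 + 2*u + 1) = (u - 5)*(u + 1)*(u + 1)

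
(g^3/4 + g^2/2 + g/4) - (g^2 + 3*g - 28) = g^3/4 - g^2/2 - 11*g/4 + 28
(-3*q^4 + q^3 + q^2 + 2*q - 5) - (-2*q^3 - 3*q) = -3*q^4 + 3*q^3 + q^2 + 5*q - 5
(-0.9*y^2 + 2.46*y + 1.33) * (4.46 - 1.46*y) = 1.314*y^3 - 7.6056*y^2 + 9.0298*y + 5.9318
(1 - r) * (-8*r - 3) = 8*r^2 - 5*r - 3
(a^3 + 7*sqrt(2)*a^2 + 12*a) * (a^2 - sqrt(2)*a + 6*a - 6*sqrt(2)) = a^5 + 6*a^4 + 6*sqrt(2)*a^4 - 2*a^3 + 36*sqrt(2)*a^3 - 12*sqrt(2)*a^2 - 12*a^2 - 72*sqrt(2)*a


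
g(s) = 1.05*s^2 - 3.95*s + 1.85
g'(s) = 2.1*s - 3.95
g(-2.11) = 14.86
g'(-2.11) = -8.38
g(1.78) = -1.85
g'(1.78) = -0.21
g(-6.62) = 74.01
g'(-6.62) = -17.85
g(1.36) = -1.58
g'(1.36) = -1.09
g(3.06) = -0.41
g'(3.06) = 2.48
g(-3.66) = 30.37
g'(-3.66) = -11.64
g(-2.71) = 20.27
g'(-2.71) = -9.64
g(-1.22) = 8.23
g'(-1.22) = -6.51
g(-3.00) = 23.15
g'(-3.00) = -10.25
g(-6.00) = 63.35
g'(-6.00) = -16.55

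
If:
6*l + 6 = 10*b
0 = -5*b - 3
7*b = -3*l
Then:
No Solution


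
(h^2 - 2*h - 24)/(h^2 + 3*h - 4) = (h - 6)/(h - 1)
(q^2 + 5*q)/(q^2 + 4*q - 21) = q*(q + 5)/(q^2 + 4*q - 21)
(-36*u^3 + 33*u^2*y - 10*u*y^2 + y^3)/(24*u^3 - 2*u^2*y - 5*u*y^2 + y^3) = (-3*u + y)/(2*u + y)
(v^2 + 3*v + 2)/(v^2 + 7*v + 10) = (v + 1)/(v + 5)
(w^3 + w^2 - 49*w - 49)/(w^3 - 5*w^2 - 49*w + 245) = (w + 1)/(w - 5)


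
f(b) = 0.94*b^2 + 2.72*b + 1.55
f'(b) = 1.88*b + 2.72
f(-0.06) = 1.39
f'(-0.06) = 2.61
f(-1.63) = -0.39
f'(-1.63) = -0.34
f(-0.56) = 0.32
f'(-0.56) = 1.67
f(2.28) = 12.64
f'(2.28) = 7.01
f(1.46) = 7.52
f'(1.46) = 5.46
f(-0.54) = 0.36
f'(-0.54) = 1.70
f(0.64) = 3.68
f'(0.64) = 3.92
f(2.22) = 12.22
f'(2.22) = 6.89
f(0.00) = 1.55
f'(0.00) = 2.72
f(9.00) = 102.17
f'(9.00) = 19.64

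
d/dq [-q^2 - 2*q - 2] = -2*q - 2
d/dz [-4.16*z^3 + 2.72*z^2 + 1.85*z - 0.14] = -12.48*z^2 + 5.44*z + 1.85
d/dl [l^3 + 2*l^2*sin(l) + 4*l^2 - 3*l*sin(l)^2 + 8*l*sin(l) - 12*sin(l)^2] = 2*l^2*cos(l) + 3*l^2 + 4*l*sin(l) - 3*l*sin(2*l) + 8*l*cos(l) + 8*l - 3*sin(l)^2 + 8*sin(l) - 12*sin(2*l)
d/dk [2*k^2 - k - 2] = 4*k - 1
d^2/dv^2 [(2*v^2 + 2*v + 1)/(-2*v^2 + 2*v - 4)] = (-4*v^3 + 9*v^2 + 15*v - 11)/(v^6 - 3*v^5 + 9*v^4 - 13*v^3 + 18*v^2 - 12*v + 8)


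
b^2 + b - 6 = (b - 2)*(b + 3)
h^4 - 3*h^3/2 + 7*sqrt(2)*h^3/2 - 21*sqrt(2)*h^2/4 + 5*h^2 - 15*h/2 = h*(h - 3/2)*(h + sqrt(2))*(h + 5*sqrt(2)/2)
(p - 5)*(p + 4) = p^2 - p - 20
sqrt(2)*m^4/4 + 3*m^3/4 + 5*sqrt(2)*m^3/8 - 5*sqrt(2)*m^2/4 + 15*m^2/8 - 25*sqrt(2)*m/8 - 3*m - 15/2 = (m/2 + sqrt(2))*(m + 5/2)*(m - 3*sqrt(2)/2)*(sqrt(2)*m/2 + 1)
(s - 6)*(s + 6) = s^2 - 36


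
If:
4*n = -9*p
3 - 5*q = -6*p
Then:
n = 9/8 - 15*q/8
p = 5*q/6 - 1/2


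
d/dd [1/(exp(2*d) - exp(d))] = (1 - 2*exp(d))*exp(-d)/(1 - exp(d))^2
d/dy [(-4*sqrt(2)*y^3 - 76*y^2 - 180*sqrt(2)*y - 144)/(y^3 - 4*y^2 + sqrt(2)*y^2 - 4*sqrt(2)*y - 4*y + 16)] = 4*((-3*sqrt(2)*y^2 - 38*y - 45*sqrt(2))*(y^3 - 4*y^2 + sqrt(2)*y^2 - 4*sqrt(2)*y - 4*y + 16) - (sqrt(2)*y^3 + 19*y^2 + 45*sqrt(2)*y + 36)*(-3*y^2 - 2*sqrt(2)*y + 8*y + 4 + 4*sqrt(2)))/(y^3 - 4*y^2 + sqrt(2)*y^2 - 4*sqrt(2)*y - 4*y + 16)^2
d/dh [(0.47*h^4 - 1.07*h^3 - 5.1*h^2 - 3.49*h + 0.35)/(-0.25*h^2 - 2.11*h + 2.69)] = (-0.235*h^5 - 2.7076*h^4 + 9.5726*h^3 + 1.2536*h^2 - 27.263*h - 8.6496)/(0.0625*h^4 + 1.055*h^3 + 3.1071*h^2 - 11.3518*h + 7.2361)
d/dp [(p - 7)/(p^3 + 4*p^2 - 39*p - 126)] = (p^3 + 4*p^2 - 39*p - (p - 7)*(3*p^2 + 8*p - 39) - 126)/(p^3 + 4*p^2 - 39*p - 126)^2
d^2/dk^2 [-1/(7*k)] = -2/(7*k^3)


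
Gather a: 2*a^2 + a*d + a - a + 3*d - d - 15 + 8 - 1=2*a^2 + a*d + 2*d - 8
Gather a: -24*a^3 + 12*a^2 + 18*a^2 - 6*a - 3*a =-24*a^3 + 30*a^2 - 9*a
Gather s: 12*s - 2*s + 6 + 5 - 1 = 10*s + 10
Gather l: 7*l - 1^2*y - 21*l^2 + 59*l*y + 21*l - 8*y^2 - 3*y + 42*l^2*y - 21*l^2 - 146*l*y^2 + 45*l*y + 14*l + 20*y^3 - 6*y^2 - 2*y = l^2*(42*y - 42) + l*(-146*y^2 + 104*y + 42) + 20*y^3 - 14*y^2 - 6*y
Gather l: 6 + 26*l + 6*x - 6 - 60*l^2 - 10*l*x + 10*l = -60*l^2 + l*(36 - 10*x) + 6*x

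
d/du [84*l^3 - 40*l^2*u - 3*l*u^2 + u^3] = -40*l^2 - 6*l*u + 3*u^2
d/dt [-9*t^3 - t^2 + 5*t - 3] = -27*t^2 - 2*t + 5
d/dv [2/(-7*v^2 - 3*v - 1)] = 2*(14*v + 3)/(7*v^2 + 3*v + 1)^2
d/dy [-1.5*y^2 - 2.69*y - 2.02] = -3.0*y - 2.69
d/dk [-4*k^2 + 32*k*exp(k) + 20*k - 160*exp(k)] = 32*k*exp(k) - 8*k - 128*exp(k) + 20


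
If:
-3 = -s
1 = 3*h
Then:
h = 1/3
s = 3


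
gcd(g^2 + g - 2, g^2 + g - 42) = 1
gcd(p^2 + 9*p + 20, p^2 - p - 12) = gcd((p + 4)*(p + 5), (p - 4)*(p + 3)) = 1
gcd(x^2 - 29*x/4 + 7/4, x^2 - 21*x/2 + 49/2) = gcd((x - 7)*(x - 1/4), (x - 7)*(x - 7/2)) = x - 7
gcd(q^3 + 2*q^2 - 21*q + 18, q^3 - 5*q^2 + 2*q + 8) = 1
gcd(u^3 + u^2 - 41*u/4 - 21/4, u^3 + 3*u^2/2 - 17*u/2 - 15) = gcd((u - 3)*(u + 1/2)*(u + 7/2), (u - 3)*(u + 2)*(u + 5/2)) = u - 3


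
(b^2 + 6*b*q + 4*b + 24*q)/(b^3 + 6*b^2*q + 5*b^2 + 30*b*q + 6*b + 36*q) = (b + 4)/(b^2 + 5*b + 6)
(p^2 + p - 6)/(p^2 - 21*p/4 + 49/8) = 8*(p^2 + p - 6)/(8*p^2 - 42*p + 49)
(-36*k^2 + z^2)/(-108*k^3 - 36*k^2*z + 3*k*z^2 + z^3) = 1/(3*k + z)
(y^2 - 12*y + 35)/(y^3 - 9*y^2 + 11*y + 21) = (y - 5)/(y^2 - 2*y - 3)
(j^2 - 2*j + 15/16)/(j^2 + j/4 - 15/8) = (4*j - 3)/(2*(2*j + 3))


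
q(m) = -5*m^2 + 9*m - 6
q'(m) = 9 - 10*m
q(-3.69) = -107.29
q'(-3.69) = 45.90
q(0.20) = -4.40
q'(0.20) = 7.00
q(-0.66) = -14.12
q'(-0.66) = 15.60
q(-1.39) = -28.17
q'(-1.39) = 22.90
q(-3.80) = -112.40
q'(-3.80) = 47.00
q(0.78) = -2.02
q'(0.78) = 1.20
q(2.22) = -10.66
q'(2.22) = -13.20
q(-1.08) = -21.55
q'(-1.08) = 19.80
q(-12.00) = -834.00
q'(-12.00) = 129.00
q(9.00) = -330.00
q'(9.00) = -81.00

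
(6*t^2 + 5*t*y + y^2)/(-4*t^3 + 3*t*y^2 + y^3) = (3*t + y)/(-2*t^2 + t*y + y^2)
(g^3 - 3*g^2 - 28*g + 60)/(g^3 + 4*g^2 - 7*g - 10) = (g - 6)/(g + 1)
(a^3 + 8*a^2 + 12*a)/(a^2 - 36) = a*(a + 2)/(a - 6)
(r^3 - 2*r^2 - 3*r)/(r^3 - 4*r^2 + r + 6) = r/(r - 2)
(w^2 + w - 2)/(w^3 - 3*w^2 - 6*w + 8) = 1/(w - 4)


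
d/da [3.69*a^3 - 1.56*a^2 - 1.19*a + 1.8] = 11.07*a^2 - 3.12*a - 1.19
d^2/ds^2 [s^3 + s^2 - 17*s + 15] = 6*s + 2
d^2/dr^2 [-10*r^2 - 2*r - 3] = -20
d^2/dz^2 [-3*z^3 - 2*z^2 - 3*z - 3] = -18*z - 4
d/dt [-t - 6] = -1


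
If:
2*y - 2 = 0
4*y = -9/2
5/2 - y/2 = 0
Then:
No Solution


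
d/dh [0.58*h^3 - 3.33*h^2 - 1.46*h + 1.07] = 1.74*h^2 - 6.66*h - 1.46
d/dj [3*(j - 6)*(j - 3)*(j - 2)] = 9*j^2 - 66*j + 108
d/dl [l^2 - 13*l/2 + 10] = 2*l - 13/2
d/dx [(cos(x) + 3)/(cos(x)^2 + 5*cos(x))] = (sin(x) + 15*sin(x)/cos(x)^2 + 6*tan(x))/(cos(x) + 5)^2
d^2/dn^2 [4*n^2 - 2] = 8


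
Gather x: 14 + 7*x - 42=7*x - 28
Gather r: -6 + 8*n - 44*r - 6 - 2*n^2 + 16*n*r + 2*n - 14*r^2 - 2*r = -2*n^2 + 10*n - 14*r^2 + r*(16*n - 46) - 12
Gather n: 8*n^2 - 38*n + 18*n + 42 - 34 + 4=8*n^2 - 20*n + 12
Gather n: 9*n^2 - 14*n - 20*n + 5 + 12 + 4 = 9*n^2 - 34*n + 21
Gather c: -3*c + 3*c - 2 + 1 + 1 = 0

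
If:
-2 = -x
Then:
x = 2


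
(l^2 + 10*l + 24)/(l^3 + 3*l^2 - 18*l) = (l + 4)/(l*(l - 3))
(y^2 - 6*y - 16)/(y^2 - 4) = (y - 8)/(y - 2)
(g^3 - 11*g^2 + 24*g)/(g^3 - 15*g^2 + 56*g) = (g - 3)/(g - 7)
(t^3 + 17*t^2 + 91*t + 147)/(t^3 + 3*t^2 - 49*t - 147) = (t + 7)/(t - 7)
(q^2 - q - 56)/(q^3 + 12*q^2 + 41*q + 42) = (q - 8)/(q^2 + 5*q + 6)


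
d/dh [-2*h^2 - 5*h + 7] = -4*h - 5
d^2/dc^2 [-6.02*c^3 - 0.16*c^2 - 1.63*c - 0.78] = -36.12*c - 0.32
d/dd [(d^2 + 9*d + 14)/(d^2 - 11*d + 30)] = 4*(-5*d^2 + 8*d + 106)/(d^4 - 22*d^3 + 181*d^2 - 660*d + 900)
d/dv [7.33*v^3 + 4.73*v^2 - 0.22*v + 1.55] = 21.99*v^2 + 9.46*v - 0.22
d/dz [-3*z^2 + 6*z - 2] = 6 - 6*z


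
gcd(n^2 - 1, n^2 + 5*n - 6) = n - 1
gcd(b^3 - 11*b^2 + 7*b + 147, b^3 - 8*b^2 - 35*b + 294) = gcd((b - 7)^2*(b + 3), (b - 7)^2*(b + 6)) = b^2 - 14*b + 49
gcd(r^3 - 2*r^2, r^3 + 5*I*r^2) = r^2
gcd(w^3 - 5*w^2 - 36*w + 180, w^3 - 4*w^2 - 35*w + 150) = w^2 + w - 30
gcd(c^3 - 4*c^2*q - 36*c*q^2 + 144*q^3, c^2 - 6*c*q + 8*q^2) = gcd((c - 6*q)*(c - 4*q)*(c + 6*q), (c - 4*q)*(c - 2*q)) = -c + 4*q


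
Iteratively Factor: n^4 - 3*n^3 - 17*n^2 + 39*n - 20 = (n - 1)*(n^3 - 2*n^2 - 19*n + 20) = (n - 5)*(n - 1)*(n^2 + 3*n - 4) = (n - 5)*(n - 1)^2*(n + 4)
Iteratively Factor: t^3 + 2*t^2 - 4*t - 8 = (t + 2)*(t^2 - 4) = (t + 2)^2*(t - 2)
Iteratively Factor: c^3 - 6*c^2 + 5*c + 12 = (c - 3)*(c^2 - 3*c - 4) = (c - 3)*(c + 1)*(c - 4)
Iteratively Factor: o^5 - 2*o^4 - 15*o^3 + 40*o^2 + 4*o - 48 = (o - 3)*(o^4 + o^3 - 12*o^2 + 4*o + 16) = (o - 3)*(o + 1)*(o^3 - 12*o + 16) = (o - 3)*(o - 2)*(o + 1)*(o^2 + 2*o - 8) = (o - 3)*(o - 2)^2*(o + 1)*(o + 4)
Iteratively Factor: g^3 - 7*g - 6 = (g + 2)*(g^2 - 2*g - 3) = (g + 1)*(g + 2)*(g - 3)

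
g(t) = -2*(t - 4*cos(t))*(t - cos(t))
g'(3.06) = -26.00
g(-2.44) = 2.06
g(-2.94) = 3.84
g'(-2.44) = -5.74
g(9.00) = -250.64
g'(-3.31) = 6.29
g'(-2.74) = -3.20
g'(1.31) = -11.33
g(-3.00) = 3.86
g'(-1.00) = -6.29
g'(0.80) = 6.02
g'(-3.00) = 0.10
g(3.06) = -57.17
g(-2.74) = 3.43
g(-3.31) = 2.94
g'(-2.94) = -0.79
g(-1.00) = -9.74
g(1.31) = -0.59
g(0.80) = 0.41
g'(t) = -2*(t - 4*cos(t))*(sin(t) + 1) - 2*(t - cos(t))*(4*sin(t) + 1) = -10*t*sin(t) - 4*t + 8*sin(2*t) + 10*cos(t)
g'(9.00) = -88.21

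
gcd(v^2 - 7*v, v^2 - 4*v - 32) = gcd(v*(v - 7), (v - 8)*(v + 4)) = 1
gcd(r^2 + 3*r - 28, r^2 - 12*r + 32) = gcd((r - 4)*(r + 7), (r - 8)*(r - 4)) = r - 4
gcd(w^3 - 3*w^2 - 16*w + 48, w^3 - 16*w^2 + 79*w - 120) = w - 3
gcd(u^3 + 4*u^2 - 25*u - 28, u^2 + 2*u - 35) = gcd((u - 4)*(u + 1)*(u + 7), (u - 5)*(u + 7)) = u + 7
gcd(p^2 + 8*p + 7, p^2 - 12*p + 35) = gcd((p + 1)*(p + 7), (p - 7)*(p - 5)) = 1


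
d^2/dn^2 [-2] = 0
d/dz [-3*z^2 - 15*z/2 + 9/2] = -6*z - 15/2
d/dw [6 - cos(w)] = sin(w)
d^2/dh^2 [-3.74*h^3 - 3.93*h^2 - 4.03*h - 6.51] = -22.44*h - 7.86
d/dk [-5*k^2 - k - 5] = -10*k - 1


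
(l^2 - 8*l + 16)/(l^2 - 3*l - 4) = (l - 4)/(l + 1)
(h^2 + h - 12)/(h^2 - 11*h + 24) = (h + 4)/(h - 8)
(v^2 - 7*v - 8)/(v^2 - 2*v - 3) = (v - 8)/(v - 3)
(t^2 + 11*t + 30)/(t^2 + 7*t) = (t^2 + 11*t + 30)/(t*(t + 7))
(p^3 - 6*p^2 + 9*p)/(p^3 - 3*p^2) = (p - 3)/p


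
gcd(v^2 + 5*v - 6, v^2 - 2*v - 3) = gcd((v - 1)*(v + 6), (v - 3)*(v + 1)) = 1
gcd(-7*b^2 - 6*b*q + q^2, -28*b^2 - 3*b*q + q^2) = -7*b + q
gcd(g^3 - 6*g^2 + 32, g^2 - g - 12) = g - 4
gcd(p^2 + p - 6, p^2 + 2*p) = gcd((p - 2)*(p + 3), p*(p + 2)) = 1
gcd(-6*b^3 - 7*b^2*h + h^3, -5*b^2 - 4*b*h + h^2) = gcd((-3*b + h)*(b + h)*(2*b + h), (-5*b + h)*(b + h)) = b + h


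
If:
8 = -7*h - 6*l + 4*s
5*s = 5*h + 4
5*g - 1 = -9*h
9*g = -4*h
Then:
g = -4/61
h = 9/61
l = -533/610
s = 289/305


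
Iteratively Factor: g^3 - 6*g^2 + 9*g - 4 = (g - 1)*(g^2 - 5*g + 4) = (g - 1)^2*(g - 4)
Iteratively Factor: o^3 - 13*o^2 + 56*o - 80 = (o - 4)*(o^2 - 9*o + 20) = (o - 4)^2*(o - 5)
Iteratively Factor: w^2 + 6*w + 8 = (w + 4)*(w + 2)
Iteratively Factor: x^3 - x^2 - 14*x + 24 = (x - 2)*(x^2 + x - 12) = (x - 2)*(x + 4)*(x - 3)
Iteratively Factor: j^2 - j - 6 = (j - 3)*(j + 2)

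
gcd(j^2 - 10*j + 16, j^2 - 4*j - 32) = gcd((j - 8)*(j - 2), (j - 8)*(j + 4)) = j - 8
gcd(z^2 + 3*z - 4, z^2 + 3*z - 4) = z^2 + 3*z - 4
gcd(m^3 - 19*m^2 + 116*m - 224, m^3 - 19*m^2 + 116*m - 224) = m^3 - 19*m^2 + 116*m - 224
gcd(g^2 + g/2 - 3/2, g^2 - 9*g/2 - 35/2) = 1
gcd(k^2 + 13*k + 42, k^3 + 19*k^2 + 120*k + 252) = k^2 + 13*k + 42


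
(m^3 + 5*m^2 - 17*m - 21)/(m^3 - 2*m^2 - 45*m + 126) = (m + 1)/(m - 6)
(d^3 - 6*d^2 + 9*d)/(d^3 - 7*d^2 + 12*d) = (d - 3)/(d - 4)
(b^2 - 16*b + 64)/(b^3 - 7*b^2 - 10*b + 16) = (b - 8)/(b^2 + b - 2)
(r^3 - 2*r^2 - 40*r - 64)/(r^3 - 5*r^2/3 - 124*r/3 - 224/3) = 3*(r + 2)/(3*r + 7)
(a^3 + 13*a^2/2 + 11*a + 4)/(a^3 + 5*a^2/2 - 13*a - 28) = (2*a + 1)/(2*a - 7)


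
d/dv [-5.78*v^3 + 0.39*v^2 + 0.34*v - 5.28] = -17.34*v^2 + 0.78*v + 0.34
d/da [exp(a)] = exp(a)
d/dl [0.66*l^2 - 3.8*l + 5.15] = 1.32*l - 3.8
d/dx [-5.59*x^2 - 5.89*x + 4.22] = -11.18*x - 5.89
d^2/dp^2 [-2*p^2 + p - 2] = -4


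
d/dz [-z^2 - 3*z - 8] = -2*z - 3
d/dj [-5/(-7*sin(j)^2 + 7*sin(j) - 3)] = 35*(1 - 2*sin(j))*cos(j)/(7*sin(j)^2 - 7*sin(j) + 3)^2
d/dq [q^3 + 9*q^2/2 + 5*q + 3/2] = 3*q^2 + 9*q + 5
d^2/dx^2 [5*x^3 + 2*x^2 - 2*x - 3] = 30*x + 4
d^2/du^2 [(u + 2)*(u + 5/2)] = 2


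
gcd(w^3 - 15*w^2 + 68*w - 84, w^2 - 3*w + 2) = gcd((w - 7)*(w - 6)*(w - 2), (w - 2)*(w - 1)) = w - 2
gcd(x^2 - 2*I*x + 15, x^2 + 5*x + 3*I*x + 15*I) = x + 3*I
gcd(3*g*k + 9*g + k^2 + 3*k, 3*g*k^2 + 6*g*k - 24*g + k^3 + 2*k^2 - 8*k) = 3*g + k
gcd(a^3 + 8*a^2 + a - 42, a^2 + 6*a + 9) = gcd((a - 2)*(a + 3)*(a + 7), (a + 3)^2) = a + 3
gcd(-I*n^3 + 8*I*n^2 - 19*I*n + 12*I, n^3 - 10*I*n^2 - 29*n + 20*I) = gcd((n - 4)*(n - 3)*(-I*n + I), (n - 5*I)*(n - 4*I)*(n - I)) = 1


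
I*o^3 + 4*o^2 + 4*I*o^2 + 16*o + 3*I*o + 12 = (o + 3)*(o - 4*I)*(I*o + I)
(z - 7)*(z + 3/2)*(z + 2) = z^3 - 7*z^2/2 - 43*z/2 - 21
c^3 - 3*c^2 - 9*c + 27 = (c - 3)^2*(c + 3)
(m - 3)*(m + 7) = m^2 + 4*m - 21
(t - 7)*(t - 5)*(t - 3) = t^3 - 15*t^2 + 71*t - 105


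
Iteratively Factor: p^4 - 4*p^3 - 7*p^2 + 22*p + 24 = (p + 1)*(p^3 - 5*p^2 - 2*p + 24) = (p + 1)*(p + 2)*(p^2 - 7*p + 12) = (p - 3)*(p + 1)*(p + 2)*(p - 4)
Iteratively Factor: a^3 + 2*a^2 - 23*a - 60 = (a + 4)*(a^2 - 2*a - 15) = (a + 3)*(a + 4)*(a - 5)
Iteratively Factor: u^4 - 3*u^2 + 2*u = (u - 1)*(u^3 + u^2 - 2*u) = u*(u - 1)*(u^2 + u - 2) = u*(u - 1)*(u + 2)*(u - 1)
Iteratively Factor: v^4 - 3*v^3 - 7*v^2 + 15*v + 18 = (v + 2)*(v^3 - 5*v^2 + 3*v + 9) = (v + 1)*(v + 2)*(v^2 - 6*v + 9) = (v - 3)*(v + 1)*(v + 2)*(v - 3)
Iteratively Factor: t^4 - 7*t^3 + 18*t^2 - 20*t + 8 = (t - 1)*(t^3 - 6*t^2 + 12*t - 8) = (t - 2)*(t - 1)*(t^2 - 4*t + 4) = (t - 2)^2*(t - 1)*(t - 2)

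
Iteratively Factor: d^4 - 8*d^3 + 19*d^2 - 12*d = (d - 1)*(d^3 - 7*d^2 + 12*d) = d*(d - 1)*(d^2 - 7*d + 12) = d*(d - 4)*(d - 1)*(d - 3)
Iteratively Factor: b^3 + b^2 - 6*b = (b)*(b^2 + b - 6) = b*(b + 3)*(b - 2)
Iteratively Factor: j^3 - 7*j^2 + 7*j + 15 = (j - 3)*(j^2 - 4*j - 5) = (j - 3)*(j + 1)*(j - 5)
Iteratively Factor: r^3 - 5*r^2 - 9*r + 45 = (r - 3)*(r^2 - 2*r - 15) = (r - 5)*(r - 3)*(r + 3)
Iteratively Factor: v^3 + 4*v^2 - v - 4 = (v + 4)*(v^2 - 1) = (v - 1)*(v + 4)*(v + 1)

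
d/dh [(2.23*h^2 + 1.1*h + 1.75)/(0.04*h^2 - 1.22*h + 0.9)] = (-2.7646*h^2 + 3.874*h + 3.125)/(0.0016*h^4 - 0.0976*h^3 + 1.5604*h^2 - 2.196*h + 0.81)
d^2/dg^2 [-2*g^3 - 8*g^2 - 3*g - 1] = -12*g - 16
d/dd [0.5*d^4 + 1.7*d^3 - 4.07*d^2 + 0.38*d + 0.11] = 2.0*d^3 + 5.1*d^2 - 8.14*d + 0.38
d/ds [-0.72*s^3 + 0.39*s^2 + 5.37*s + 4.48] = -2.16*s^2 + 0.78*s + 5.37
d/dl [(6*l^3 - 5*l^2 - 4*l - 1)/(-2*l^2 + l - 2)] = (-12*l^4 + 12*l^3 - 49*l^2 + 16*l + 9)/(4*l^4 - 4*l^3 + 9*l^2 - 4*l + 4)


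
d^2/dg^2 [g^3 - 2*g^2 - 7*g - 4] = 6*g - 4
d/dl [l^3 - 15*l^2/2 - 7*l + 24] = 3*l^2 - 15*l - 7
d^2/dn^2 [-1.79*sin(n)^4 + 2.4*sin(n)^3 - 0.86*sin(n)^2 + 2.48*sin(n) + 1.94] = 28.64*sin(n)^4 - 21.6*sin(n)^3 - 18.04*sin(n)^2 + 11.92*sin(n) - 1.72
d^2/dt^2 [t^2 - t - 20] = 2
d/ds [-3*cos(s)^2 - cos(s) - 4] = (6*cos(s) + 1)*sin(s)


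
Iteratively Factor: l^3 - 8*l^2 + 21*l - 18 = (l - 2)*(l^2 - 6*l + 9) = (l - 3)*(l - 2)*(l - 3)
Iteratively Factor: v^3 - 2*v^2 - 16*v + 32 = (v - 4)*(v^2 + 2*v - 8) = (v - 4)*(v - 2)*(v + 4)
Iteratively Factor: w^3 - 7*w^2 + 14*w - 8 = (w - 2)*(w^2 - 5*w + 4) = (w - 2)*(w - 1)*(w - 4)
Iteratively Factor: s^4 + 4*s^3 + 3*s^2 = (s)*(s^3 + 4*s^2 + 3*s) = s*(s + 1)*(s^2 + 3*s) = s*(s + 1)*(s + 3)*(s)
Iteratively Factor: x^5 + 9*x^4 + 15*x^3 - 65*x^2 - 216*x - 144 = (x + 3)*(x^4 + 6*x^3 - 3*x^2 - 56*x - 48) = (x + 3)*(x + 4)*(x^3 + 2*x^2 - 11*x - 12) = (x + 3)*(x + 4)^2*(x^2 - 2*x - 3) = (x + 1)*(x + 3)*(x + 4)^2*(x - 3)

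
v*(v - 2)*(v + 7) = v^3 + 5*v^2 - 14*v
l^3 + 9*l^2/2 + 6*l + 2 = (l + 1/2)*(l + 2)^2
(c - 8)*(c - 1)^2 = c^3 - 10*c^2 + 17*c - 8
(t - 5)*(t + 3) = t^2 - 2*t - 15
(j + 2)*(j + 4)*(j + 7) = j^3 + 13*j^2 + 50*j + 56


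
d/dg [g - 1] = 1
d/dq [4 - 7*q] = -7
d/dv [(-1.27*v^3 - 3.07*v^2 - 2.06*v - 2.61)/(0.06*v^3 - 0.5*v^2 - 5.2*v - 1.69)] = (0.8192*v^4 + 13.4552*v^3 + 21.8427*v^2 + 7.7666*v - 10.0906)/(0.0036*v^6 - 0.06*v^5 - 0.374*v^4 + 4.9972*v^3 + 28.73*v^2 + 17.576*v + 2.8561)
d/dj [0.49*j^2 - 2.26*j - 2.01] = 0.98*j - 2.26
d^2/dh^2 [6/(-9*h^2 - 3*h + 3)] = 4*(9*h^2 + 3*h - (6*h + 1)^2 - 3)/(3*h^2 + h - 1)^3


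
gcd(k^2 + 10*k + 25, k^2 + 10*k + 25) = k^2 + 10*k + 25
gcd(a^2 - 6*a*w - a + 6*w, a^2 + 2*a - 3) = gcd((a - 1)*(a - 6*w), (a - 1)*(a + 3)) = a - 1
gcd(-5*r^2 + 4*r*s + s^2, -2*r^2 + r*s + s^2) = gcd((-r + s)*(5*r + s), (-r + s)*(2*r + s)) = r - s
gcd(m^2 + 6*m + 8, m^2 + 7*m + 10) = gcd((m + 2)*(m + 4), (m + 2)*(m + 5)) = m + 2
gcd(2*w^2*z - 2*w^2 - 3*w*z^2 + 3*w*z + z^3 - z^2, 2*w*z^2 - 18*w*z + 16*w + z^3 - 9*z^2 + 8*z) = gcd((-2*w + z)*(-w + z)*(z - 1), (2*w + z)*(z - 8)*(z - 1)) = z - 1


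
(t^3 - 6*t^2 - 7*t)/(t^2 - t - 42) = t*(t + 1)/(t + 6)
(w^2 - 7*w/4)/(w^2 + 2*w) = (w - 7/4)/(w + 2)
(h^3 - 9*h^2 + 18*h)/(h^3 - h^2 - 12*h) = (-h^2 + 9*h - 18)/(-h^2 + h + 12)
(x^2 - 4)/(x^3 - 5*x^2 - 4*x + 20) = 1/(x - 5)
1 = 1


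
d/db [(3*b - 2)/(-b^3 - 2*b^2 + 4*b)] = 2*(3*b^3 - 4*b + 4)/(b^2*(b^4 + 4*b^3 - 4*b^2 - 16*b + 16))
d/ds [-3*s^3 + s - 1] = 1 - 9*s^2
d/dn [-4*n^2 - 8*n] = -8*n - 8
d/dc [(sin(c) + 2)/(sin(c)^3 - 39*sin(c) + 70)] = (-2*sin(c)^3 - 6*sin(c)^2 + 148)*cos(c)/(sin(c)^3 - 39*sin(c) + 70)^2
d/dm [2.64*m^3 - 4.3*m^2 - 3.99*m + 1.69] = 7.92*m^2 - 8.6*m - 3.99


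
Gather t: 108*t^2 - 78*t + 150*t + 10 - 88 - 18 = 108*t^2 + 72*t - 96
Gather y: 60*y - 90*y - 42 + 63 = 21 - 30*y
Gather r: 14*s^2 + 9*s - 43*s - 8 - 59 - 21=14*s^2 - 34*s - 88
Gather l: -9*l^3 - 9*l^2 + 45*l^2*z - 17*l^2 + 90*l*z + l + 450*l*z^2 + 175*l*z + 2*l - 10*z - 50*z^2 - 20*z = -9*l^3 + l^2*(45*z - 26) + l*(450*z^2 + 265*z + 3) - 50*z^2 - 30*z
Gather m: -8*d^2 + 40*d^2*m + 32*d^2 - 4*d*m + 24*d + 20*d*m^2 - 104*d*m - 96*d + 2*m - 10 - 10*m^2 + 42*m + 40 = 24*d^2 - 72*d + m^2*(20*d - 10) + m*(40*d^2 - 108*d + 44) + 30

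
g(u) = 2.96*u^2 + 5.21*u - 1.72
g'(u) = 5.92*u + 5.21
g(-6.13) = 77.57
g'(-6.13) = -31.08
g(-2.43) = 3.10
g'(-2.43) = -9.18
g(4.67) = 87.17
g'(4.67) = 32.86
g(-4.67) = 38.50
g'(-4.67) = -22.44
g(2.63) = 32.46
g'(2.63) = 20.78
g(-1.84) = -1.29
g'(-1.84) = -5.68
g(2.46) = 29.01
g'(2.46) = 19.77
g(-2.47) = 3.47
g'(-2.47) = -9.41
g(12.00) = 487.04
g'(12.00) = 76.25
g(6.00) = 136.10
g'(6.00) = 40.73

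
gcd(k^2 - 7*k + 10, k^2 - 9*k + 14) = k - 2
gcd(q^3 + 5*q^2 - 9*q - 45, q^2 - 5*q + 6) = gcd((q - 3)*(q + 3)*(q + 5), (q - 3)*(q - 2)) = q - 3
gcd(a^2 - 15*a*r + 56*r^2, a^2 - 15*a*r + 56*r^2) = a^2 - 15*a*r + 56*r^2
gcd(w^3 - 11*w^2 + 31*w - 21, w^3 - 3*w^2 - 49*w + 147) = w^2 - 10*w + 21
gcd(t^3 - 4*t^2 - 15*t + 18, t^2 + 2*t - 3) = t^2 + 2*t - 3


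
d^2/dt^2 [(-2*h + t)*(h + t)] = 2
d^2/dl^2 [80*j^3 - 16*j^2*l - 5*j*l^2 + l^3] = -10*j + 6*l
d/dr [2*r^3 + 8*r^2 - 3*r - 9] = 6*r^2 + 16*r - 3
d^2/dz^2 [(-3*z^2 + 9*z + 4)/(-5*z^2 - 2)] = 2*(-225*z^3 - 390*z^2 + 270*z + 52)/(125*z^6 + 150*z^4 + 60*z^2 + 8)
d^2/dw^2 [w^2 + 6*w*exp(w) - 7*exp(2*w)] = 6*w*exp(w) - 28*exp(2*w) + 12*exp(w) + 2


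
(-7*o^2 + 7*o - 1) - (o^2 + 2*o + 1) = -8*o^2 + 5*o - 2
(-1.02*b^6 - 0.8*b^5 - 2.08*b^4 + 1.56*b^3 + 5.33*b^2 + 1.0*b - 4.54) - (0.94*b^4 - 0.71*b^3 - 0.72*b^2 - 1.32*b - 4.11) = -1.02*b^6 - 0.8*b^5 - 3.02*b^4 + 2.27*b^3 + 6.05*b^2 + 2.32*b - 0.43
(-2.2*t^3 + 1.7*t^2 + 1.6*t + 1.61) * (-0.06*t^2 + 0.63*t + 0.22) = 0.132*t^5 - 1.488*t^4 + 0.491*t^3 + 1.2854*t^2 + 1.3663*t + 0.3542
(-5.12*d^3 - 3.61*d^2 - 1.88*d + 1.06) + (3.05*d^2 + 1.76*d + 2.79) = -5.12*d^3 - 0.56*d^2 - 0.12*d + 3.85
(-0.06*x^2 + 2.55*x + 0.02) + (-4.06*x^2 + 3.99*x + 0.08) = -4.12*x^2 + 6.54*x + 0.1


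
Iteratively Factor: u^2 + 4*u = (u)*(u + 4)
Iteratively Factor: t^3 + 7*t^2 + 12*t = (t + 3)*(t^2 + 4*t) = (t + 3)*(t + 4)*(t)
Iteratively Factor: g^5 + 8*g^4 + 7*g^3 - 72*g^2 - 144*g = (g + 4)*(g^4 + 4*g^3 - 9*g^2 - 36*g) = (g - 3)*(g + 4)*(g^3 + 7*g^2 + 12*g) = g*(g - 3)*(g + 4)*(g^2 + 7*g + 12) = g*(g - 3)*(g + 3)*(g + 4)*(g + 4)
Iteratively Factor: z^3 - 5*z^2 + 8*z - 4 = (z - 1)*(z^2 - 4*z + 4) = (z - 2)*(z - 1)*(z - 2)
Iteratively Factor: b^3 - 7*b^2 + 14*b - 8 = (b - 2)*(b^2 - 5*b + 4) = (b - 4)*(b - 2)*(b - 1)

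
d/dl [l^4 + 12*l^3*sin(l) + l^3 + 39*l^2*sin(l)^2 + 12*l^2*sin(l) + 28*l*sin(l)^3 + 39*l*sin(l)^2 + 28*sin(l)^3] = 12*l^3*cos(l) + 4*l^3 + 36*l^2*sin(l) + 39*l^2*sin(2*l) + 12*l^2*cos(l) + 3*l^2 + 84*l*sin(l)^2*cos(l) + 78*l*sin(l)^2 + 24*l*sin(l) + 39*l*sin(2*l) + 28*sin(l)^3 + 84*sin(l)^2*cos(l) + 39*sin(l)^2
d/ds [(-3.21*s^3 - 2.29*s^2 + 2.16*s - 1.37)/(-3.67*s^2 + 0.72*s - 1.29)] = (11.7807*s^4 - 4.6224*s^3 + 18.7011*s^2 - 4.1476*s - 1.8)/(13.4689*s^4 - 5.2848*s^3 + 9.987*s^2 - 1.8576*s + 1.6641)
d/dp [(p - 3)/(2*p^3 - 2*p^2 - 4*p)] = (-p*(-p^2 + p + 2) + (p - 3)*(-3*p^2 + 2*p + 2))/(2*p^2*(-p^2 + p + 2)^2)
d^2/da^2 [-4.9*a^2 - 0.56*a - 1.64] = -9.80000000000000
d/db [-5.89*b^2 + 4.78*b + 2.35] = 4.78 - 11.78*b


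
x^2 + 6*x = x*(x + 6)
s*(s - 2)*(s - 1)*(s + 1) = s^4 - 2*s^3 - s^2 + 2*s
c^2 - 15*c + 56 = (c - 8)*(c - 7)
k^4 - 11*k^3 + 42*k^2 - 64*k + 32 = (k - 4)^2*(k - 2)*(k - 1)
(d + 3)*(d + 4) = d^2 + 7*d + 12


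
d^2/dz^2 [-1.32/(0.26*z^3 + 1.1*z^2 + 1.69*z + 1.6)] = ((2.0592*z + 2.904)*(0.26*z^3 + 1.1*z^2 + 1.69*z + 1.6) - 1.32*(0.78*z^2 + 2.2*z + 1.69)*(1.56*z^2 + 4.4*z + 3.38))/(0.26*z^3 + 1.1*z^2 + 1.69*z + 1.6)^3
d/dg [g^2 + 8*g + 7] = 2*g + 8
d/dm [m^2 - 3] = 2*m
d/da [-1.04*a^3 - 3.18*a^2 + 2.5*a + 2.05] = -3.12*a^2 - 6.36*a + 2.5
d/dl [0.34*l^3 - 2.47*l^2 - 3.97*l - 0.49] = 1.02*l^2 - 4.94*l - 3.97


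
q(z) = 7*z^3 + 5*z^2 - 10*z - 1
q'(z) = 21*z^2 + 10*z - 10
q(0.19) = -2.67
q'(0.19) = -7.34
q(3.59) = 351.42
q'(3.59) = 296.55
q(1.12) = 3.91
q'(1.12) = 27.54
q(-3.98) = -323.31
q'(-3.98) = 282.85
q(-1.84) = -9.28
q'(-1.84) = 42.70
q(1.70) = 30.84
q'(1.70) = 67.69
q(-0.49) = 4.28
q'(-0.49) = -9.86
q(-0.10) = 0.04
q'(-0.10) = -10.79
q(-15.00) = -22351.00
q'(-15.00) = 4565.00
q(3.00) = 203.00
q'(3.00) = 209.00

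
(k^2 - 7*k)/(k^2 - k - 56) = k*(7 - k)/(-k^2 + k + 56)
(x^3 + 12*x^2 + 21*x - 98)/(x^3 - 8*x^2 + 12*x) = (x^2 + 14*x + 49)/(x*(x - 6))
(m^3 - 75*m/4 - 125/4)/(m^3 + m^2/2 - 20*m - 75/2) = (m + 5/2)/(m + 3)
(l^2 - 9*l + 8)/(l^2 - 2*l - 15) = (-l^2 + 9*l - 8)/(-l^2 + 2*l + 15)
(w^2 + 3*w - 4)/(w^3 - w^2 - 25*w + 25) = (w + 4)/(w^2 - 25)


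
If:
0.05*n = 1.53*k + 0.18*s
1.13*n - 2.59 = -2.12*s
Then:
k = 0.0749031175892186 - 0.178957718780728*s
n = 2.29203539823009 - 1.87610619469027*s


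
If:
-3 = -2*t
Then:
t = 3/2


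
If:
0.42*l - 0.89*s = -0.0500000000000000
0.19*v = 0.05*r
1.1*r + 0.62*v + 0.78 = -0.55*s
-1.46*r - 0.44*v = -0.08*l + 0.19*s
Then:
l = -3.19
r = 0.01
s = -1.45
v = 0.00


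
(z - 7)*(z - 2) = z^2 - 9*z + 14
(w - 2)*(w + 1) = w^2 - w - 2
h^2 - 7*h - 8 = (h - 8)*(h + 1)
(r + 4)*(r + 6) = r^2 + 10*r + 24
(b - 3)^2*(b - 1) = b^3 - 7*b^2 + 15*b - 9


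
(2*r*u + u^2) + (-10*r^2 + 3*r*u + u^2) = -10*r^2 + 5*r*u + 2*u^2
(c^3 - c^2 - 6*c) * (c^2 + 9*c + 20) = c^5 + 8*c^4 + 5*c^3 - 74*c^2 - 120*c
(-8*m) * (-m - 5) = 8*m^2 + 40*m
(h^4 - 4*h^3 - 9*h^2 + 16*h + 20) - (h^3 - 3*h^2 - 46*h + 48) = h^4 - 5*h^3 - 6*h^2 + 62*h - 28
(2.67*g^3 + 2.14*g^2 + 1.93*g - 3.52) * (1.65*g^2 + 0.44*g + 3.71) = 4.4055*g^5 + 4.7058*g^4 + 14.0318*g^3 + 2.9806*g^2 + 5.6115*g - 13.0592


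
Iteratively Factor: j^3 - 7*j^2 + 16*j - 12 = (j - 2)*(j^2 - 5*j + 6) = (j - 2)^2*(j - 3)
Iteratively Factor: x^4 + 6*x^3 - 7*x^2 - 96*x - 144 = (x - 4)*(x^3 + 10*x^2 + 33*x + 36) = (x - 4)*(x + 4)*(x^2 + 6*x + 9) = (x - 4)*(x + 3)*(x + 4)*(x + 3)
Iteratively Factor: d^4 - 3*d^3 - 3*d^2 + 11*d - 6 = (d + 2)*(d^3 - 5*d^2 + 7*d - 3) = (d - 1)*(d + 2)*(d^2 - 4*d + 3) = (d - 1)^2*(d + 2)*(d - 3)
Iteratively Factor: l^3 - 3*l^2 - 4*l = (l)*(l^2 - 3*l - 4) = l*(l + 1)*(l - 4)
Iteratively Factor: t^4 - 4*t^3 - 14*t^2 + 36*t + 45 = (t - 3)*(t^3 - t^2 - 17*t - 15) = (t - 3)*(t + 3)*(t^2 - 4*t - 5) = (t - 3)*(t + 1)*(t + 3)*(t - 5)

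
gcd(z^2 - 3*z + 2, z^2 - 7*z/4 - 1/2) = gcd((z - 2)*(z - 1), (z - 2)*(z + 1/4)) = z - 2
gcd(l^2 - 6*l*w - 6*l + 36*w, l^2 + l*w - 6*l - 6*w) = l - 6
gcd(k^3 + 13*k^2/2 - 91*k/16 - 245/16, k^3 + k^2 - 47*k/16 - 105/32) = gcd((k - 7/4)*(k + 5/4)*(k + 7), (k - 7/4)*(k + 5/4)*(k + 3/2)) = k^2 - k/2 - 35/16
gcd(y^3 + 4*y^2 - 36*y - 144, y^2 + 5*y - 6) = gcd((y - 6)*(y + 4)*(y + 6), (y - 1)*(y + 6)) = y + 6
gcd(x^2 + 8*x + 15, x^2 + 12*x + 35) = x + 5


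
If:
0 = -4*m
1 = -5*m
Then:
No Solution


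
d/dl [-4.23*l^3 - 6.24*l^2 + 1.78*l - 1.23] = -12.69*l^2 - 12.48*l + 1.78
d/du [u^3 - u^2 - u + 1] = 3*u^2 - 2*u - 1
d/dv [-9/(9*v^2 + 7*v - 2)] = 9*(18*v + 7)/(9*v^2 + 7*v - 2)^2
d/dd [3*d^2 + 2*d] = 6*d + 2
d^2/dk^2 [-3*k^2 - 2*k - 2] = -6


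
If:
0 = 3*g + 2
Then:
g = -2/3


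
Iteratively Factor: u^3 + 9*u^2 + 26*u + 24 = (u + 3)*(u^2 + 6*u + 8) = (u + 3)*(u + 4)*(u + 2)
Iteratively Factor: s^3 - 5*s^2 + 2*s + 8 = (s + 1)*(s^2 - 6*s + 8) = (s - 4)*(s + 1)*(s - 2)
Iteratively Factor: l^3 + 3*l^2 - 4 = (l + 2)*(l^2 + l - 2) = (l + 2)^2*(l - 1)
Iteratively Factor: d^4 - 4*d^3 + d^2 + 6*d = (d - 2)*(d^3 - 2*d^2 - 3*d) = (d - 2)*(d + 1)*(d^2 - 3*d) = (d - 3)*(d - 2)*(d + 1)*(d)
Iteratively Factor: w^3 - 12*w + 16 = (w - 2)*(w^2 + 2*w - 8) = (w - 2)*(w + 4)*(w - 2)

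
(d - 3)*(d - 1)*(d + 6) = d^3 + 2*d^2 - 21*d + 18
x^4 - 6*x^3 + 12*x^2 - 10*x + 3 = (x - 3)*(x - 1)^3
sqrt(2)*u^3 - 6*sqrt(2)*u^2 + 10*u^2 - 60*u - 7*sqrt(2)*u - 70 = (u - 7)*(u + 5*sqrt(2))*(sqrt(2)*u + sqrt(2))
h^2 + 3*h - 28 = (h - 4)*(h + 7)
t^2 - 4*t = t*(t - 4)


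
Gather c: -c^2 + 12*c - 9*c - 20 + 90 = -c^2 + 3*c + 70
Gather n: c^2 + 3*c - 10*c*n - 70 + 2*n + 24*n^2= c^2 + 3*c + 24*n^2 + n*(2 - 10*c) - 70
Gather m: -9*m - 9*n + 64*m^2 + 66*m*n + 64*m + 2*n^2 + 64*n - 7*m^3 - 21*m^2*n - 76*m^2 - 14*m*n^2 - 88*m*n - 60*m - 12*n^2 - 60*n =-7*m^3 + m^2*(-21*n - 12) + m*(-14*n^2 - 22*n - 5) - 10*n^2 - 5*n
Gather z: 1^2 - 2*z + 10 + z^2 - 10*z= z^2 - 12*z + 11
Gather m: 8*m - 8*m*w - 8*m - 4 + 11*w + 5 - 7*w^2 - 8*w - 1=-8*m*w - 7*w^2 + 3*w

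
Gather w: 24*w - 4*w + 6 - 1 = 20*w + 5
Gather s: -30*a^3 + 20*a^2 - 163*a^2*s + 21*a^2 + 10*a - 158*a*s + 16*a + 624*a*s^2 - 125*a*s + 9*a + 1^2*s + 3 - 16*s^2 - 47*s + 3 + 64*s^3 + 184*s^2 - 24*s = -30*a^3 + 41*a^2 + 35*a + 64*s^3 + s^2*(624*a + 168) + s*(-163*a^2 - 283*a - 70) + 6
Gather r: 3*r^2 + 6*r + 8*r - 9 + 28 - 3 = 3*r^2 + 14*r + 16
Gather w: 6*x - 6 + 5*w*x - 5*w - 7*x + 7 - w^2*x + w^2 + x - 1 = w^2*(1 - x) + w*(5*x - 5)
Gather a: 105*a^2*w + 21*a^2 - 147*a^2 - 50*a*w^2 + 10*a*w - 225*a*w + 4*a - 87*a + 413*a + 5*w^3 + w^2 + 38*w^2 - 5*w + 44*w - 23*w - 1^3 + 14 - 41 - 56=a^2*(105*w - 126) + a*(-50*w^2 - 215*w + 330) + 5*w^3 + 39*w^2 + 16*w - 84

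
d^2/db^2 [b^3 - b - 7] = 6*b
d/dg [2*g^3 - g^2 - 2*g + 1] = 6*g^2 - 2*g - 2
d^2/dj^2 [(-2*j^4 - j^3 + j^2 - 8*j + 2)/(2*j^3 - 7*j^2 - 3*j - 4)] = 4*(-60*j^6 - 144*j^5 + 66*j^4 - 401*j^3 - 219*j^2 + 399*j + 37)/(8*j^9 - 84*j^8 + 258*j^7 - 139*j^6 - 51*j^5 - 633*j^4 - 435*j^3 - 444*j^2 - 144*j - 64)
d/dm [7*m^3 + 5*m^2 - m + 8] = 21*m^2 + 10*m - 1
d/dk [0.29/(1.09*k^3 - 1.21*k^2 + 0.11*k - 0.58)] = (-0.9483*k^2 + 0.7018*k - 0.0319)/(1.09*k^3 - 1.21*k^2 + 0.11*k - 0.58)^2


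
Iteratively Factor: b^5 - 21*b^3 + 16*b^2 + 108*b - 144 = (b - 3)*(b^4 + 3*b^3 - 12*b^2 - 20*b + 48) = (b - 3)*(b + 3)*(b^3 - 12*b + 16) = (b - 3)*(b + 3)*(b + 4)*(b^2 - 4*b + 4) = (b - 3)*(b - 2)*(b + 3)*(b + 4)*(b - 2)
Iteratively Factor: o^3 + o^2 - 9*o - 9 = (o - 3)*(o^2 + 4*o + 3) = (o - 3)*(o + 3)*(o + 1)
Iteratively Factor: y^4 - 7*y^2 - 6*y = (y + 2)*(y^3 - 2*y^2 - 3*y) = (y - 3)*(y + 2)*(y^2 + y) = y*(y - 3)*(y + 2)*(y + 1)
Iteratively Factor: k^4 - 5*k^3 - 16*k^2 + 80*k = (k - 5)*(k^3 - 16*k) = (k - 5)*(k + 4)*(k^2 - 4*k) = k*(k - 5)*(k + 4)*(k - 4)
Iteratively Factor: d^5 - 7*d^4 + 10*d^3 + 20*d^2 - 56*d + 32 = (d + 2)*(d^4 - 9*d^3 + 28*d^2 - 36*d + 16) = (d - 1)*(d + 2)*(d^3 - 8*d^2 + 20*d - 16) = (d - 2)*(d - 1)*(d + 2)*(d^2 - 6*d + 8) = (d - 4)*(d - 2)*(d - 1)*(d + 2)*(d - 2)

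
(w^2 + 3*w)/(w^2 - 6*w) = (w + 3)/(w - 6)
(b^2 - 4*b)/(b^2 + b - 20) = b/(b + 5)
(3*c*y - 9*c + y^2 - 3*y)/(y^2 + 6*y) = (3*c*y - 9*c + y^2 - 3*y)/(y*(y + 6))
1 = 1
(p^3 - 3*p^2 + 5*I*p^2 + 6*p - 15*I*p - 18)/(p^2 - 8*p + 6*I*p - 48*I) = (p^2 - p*(3 + I) + 3*I)/(p - 8)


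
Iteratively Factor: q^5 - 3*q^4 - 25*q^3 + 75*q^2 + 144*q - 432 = (q - 4)*(q^4 + q^3 - 21*q^2 - 9*q + 108) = (q - 4)*(q + 3)*(q^3 - 2*q^2 - 15*q + 36) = (q - 4)*(q + 3)*(q + 4)*(q^2 - 6*q + 9) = (q - 4)*(q - 3)*(q + 3)*(q + 4)*(q - 3)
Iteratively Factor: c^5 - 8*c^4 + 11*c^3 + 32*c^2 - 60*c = (c)*(c^4 - 8*c^3 + 11*c^2 + 32*c - 60) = c*(c - 5)*(c^3 - 3*c^2 - 4*c + 12) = c*(c - 5)*(c - 2)*(c^2 - c - 6) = c*(c - 5)*(c - 2)*(c + 2)*(c - 3)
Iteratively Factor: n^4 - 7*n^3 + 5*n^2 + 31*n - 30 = (n - 5)*(n^3 - 2*n^2 - 5*n + 6) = (n - 5)*(n - 3)*(n^2 + n - 2) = (n - 5)*(n - 3)*(n + 2)*(n - 1)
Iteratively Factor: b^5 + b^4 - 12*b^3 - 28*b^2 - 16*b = (b + 2)*(b^4 - b^3 - 10*b^2 - 8*b) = (b + 2)^2*(b^3 - 3*b^2 - 4*b) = (b - 4)*(b + 2)^2*(b^2 + b) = (b - 4)*(b + 1)*(b + 2)^2*(b)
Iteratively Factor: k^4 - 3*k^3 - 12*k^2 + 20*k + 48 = (k - 3)*(k^3 - 12*k - 16) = (k - 3)*(k + 2)*(k^2 - 2*k - 8) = (k - 3)*(k + 2)^2*(k - 4)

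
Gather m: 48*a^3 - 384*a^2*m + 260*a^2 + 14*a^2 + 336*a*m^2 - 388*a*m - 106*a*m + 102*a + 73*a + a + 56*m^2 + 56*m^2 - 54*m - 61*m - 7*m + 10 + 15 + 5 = 48*a^3 + 274*a^2 + 176*a + m^2*(336*a + 112) + m*(-384*a^2 - 494*a - 122) + 30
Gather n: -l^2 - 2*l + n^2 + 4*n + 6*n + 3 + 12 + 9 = -l^2 - 2*l + n^2 + 10*n + 24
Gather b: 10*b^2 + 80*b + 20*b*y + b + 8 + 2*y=10*b^2 + b*(20*y + 81) + 2*y + 8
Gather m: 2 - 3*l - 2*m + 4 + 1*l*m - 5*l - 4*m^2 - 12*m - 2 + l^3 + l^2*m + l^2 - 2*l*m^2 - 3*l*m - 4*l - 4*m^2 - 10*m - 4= l^3 + l^2 - 12*l + m^2*(-2*l - 8) + m*(l^2 - 2*l - 24)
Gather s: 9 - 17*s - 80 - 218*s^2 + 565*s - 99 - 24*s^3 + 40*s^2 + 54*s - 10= -24*s^3 - 178*s^2 + 602*s - 180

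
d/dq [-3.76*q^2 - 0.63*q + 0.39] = -7.52*q - 0.63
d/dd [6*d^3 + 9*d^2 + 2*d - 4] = 18*d^2 + 18*d + 2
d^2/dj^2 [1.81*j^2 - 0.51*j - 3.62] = 3.62000000000000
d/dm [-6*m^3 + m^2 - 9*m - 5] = -18*m^2 + 2*m - 9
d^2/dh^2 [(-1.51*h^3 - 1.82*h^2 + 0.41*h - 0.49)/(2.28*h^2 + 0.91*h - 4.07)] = (1.4210854715202e-14*h^4 - 18.710294*h^3 - 83.061006*h^2 - 133.35009*h - 67.164748)/(11.852352*h^6 + 14.191632*h^5 - 57.80826*h^4 - 49.913045*h^3 + 103.192815*h^2 + 45.222177*h - 67.419143)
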